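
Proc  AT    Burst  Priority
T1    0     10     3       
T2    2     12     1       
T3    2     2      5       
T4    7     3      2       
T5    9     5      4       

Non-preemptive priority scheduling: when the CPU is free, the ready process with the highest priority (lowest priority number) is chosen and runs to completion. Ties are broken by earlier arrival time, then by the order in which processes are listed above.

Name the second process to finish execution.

Gantt: | T1 0-10 | T2 10-22 | T4 22-25 | T5 25-30 | T3 30-32 |
Completion: T1=10  T2=22  T3=32  T4=25  T5=30
Turnaround (C−A): T1=10  T2=20  T3=30  T4=18  T5=21
Finish order: T1 → T2 → T4 → T5 → T3

T2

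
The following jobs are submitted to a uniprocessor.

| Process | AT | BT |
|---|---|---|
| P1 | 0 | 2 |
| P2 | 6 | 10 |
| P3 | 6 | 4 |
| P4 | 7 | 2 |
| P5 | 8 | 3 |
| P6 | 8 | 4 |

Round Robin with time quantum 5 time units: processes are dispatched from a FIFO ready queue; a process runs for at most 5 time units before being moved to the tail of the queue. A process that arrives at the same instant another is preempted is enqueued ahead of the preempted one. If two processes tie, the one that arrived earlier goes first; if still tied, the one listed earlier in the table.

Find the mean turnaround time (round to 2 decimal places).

Schedule: | P1 0-2 | idle 2-6 | P2 6-11 | P3 11-15 | P4 15-17 | P5 17-20 | P6 20-24 | P2 24-29 |
Completion: P1=2  P2=29  P3=15  P4=17  P5=20  P6=24
Turnaround (C−A): P1=2  P2=23  P3=9  P4=10  P5=12  P6=16
Turnaround times: P1=2, P2=23, P3=9, P4=10, P5=12, P6=16
Average turnaround = (2+23+9+10+12+16) / 6 = 72/6 = 12.00

12.00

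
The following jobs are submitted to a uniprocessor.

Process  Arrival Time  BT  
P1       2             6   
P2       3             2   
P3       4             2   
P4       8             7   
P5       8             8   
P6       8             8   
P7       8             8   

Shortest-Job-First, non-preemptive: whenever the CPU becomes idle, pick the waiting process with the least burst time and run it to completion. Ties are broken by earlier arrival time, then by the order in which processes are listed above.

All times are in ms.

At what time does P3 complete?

Timeline: | idle 0-2 | P1 2-8 | P2 8-10 | P3 10-12 | P4 12-19 | P5 19-27 | P6 27-35 | P7 35-43 |
Completion: P1=8  P2=10  P3=12  P4=19  P5=27  P6=35  P7=43
Turnaround (C−A): P1=6  P2=7  P3=8  P4=11  P5=19  P6=27  P7=35

12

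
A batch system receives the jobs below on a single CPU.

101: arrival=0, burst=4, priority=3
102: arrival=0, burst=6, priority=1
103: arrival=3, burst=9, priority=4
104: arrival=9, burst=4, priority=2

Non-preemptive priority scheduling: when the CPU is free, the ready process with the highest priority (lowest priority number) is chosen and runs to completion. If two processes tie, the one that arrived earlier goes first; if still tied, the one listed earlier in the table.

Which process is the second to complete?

Schedule: | 102 0-6 | 101 6-10 | 104 10-14 | 103 14-23 |
Completion: 101=10  102=6  103=23  104=14
Finish order: 102 → 101 → 104 → 103

101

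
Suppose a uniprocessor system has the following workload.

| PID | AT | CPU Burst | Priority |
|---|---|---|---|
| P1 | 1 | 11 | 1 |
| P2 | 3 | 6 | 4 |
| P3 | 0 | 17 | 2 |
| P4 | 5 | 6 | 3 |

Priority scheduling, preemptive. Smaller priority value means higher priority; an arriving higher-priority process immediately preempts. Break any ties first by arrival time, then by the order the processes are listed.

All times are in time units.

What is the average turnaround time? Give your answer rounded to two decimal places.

Gantt: | P3 0-1 | P1 1-12 | P3 12-28 | P4 28-34 | P2 34-40 |
Completion: P1=12  P2=40  P3=28  P4=34
Turnaround (C−A): P1=11  P2=37  P3=28  P4=29
Turnaround times: P1=11, P2=37, P3=28, P4=29
Average turnaround = (11+37+28+29) / 4 = 105/4 = 26.25

26.25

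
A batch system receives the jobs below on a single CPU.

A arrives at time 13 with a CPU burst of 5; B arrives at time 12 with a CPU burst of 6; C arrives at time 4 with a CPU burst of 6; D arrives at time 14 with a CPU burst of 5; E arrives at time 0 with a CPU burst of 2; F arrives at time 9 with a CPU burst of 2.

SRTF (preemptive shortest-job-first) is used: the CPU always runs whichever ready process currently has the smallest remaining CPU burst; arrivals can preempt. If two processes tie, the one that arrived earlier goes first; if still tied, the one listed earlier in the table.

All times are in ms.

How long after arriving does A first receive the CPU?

Gantt: | E 0-2 | idle 2-4 | C 4-10 | F 10-12 | B 12-18 | A 18-23 | D 23-28 |
Completion: A=23  B=18  C=10  D=28  E=2  F=12
Turnaround (C−A): A=10  B=6  C=6  D=14  E=2  F=3
Response(A) = first start − arrival = 18 − 13 = 5

5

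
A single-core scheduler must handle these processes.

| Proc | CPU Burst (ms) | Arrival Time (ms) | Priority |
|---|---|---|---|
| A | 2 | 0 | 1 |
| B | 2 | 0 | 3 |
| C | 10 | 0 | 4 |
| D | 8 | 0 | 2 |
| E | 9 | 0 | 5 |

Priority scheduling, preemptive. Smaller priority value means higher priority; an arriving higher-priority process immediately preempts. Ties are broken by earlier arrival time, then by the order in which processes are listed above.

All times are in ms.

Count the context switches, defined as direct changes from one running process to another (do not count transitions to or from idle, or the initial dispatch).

4

Timeline: | A 0-2 | D 2-10 | B 10-12 | C 12-22 | E 22-31 |
Completion: A=2  B=12  C=22  D=10  E=31
Turnaround (C−A): A=2  B=12  C=22  D=10  E=31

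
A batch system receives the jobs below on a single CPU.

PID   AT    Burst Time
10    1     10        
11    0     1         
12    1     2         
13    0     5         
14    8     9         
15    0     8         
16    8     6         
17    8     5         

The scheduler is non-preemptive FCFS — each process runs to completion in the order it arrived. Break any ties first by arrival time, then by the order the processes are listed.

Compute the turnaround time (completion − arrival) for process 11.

Schedule: | 11 0-1 | 13 1-6 | 15 6-14 | 10 14-24 | 12 24-26 | 14 26-35 | 16 35-41 | 17 41-46 |
Completion: 10=24  11=1  12=26  13=6  14=35  15=14  16=41  17=46
Turnaround (C−A): 10=23  11=1  12=25  13=6  14=27  15=14  16=33  17=38
Turnaround(11) = completion − arrival = 1 − 0 = 1

1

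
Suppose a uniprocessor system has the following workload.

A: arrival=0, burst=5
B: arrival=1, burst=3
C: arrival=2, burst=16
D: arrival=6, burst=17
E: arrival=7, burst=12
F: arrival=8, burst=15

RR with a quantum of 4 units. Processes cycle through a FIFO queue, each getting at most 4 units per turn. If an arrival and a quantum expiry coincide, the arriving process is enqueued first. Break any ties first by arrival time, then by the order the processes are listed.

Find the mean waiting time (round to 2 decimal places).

Schedule: | A 0-4 | B 4-7 | C 7-11 | A 11-12 | D 12-16 | E 16-20 | F 20-24 | C 24-28 | D 28-32 | E 32-36 | F 36-40 | C 40-44 | D 44-48 | E 48-52 | F 52-56 | C 56-60 | D 60-64 | F 64-67 | D 67-68 |
Completion: A=12  B=7  C=60  D=68  E=52  F=67
Turnaround (C−A): A=12  B=6  C=58  D=62  E=45  F=59
Waiting times: A=7, B=3, C=42, D=45, E=33, F=44
Average waiting = (7+3+42+45+33+44) / 6 = 174/6 = 29.00

29.00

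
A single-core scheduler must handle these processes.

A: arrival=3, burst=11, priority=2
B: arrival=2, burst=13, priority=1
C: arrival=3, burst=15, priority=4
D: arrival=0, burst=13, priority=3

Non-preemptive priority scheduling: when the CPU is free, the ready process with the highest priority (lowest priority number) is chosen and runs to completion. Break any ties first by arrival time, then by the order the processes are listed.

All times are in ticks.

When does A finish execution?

Timeline: | D 0-13 | B 13-26 | A 26-37 | C 37-52 |
Completion: A=37  B=26  C=52  D=13
Turnaround (C−A): A=34  B=24  C=49  D=13

37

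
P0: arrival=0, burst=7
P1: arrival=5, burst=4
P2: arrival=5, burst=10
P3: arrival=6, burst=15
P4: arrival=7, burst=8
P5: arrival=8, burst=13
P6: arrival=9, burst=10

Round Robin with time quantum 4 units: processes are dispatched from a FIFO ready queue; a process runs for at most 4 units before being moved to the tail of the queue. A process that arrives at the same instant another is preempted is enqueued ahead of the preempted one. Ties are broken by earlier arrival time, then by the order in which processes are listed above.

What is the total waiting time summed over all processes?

Schedule: | P0 0-7 | P1 7-11 | P2 11-15 | P3 15-19 | P4 19-23 | P5 23-27 | P6 27-31 | P2 31-35 | P3 35-39 | P4 39-43 | P5 43-47 | P6 47-51 | P2 51-53 | P3 53-57 | P5 57-61 | P6 61-63 | P3 63-66 | P5 66-67 |
Completion: P0=7  P1=11  P2=53  P3=66  P4=43  P5=67  P6=63
Turnaround (C−A): P0=7  P1=6  P2=48  P3=60  P4=36  P5=59  P6=54
Waiting = turnaround − burst: P0=0, P1=2, P2=38, P3=45, P4=28, P5=46, P6=44
Total waiting = 0 + 2 + 38 + 45 + 28 + 46 + 44 = 203

203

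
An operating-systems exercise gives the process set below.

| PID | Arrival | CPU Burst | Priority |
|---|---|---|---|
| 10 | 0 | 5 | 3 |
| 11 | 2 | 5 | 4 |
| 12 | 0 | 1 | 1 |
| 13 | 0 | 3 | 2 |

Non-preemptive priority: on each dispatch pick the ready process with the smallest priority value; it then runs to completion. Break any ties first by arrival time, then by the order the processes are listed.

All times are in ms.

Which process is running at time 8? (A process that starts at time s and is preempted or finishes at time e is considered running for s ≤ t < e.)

Schedule: | 12 0-1 | 13 1-4 | 10 4-9 | 11 9-14 |
Completion: 10=9  11=14  12=1  13=4

10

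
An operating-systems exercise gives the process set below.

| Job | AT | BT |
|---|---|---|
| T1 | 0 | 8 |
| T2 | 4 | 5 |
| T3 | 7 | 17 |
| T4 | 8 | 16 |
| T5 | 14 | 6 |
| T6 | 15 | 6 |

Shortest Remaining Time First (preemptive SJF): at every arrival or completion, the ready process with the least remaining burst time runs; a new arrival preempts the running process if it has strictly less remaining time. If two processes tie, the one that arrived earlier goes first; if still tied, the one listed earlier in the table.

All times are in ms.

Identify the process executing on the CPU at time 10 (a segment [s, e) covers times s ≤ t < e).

Schedule: | T1 0-8 | T2 8-13 | T4 13-14 | T5 14-20 | T6 20-26 | T4 26-41 | T3 41-58 |
Completion: T1=8  T2=13  T3=58  T4=41  T5=20  T6=26
Turnaround (C−A): T1=8  T2=9  T3=51  T4=33  T5=6  T6=11

T2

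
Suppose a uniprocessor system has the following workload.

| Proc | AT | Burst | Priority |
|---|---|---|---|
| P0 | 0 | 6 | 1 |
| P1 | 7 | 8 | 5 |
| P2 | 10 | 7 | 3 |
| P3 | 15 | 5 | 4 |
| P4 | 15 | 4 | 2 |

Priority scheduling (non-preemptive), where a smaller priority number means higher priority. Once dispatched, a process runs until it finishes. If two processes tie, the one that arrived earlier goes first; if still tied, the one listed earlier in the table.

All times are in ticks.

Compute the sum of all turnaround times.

Timeline: | P0 0-6 | idle 6-7 | P1 7-15 | P4 15-19 | P2 19-26 | P3 26-31 |
Completion: P0=6  P1=15  P2=26  P3=31  P4=19
Turnaround (C−A): P0=6  P1=8  P2=16  P3=16  P4=4
Turnaround = completion − arrival: P0=6, P1=8, P2=16, P3=16, P4=4
Total turnaround = 6 + 8 + 16 + 16 + 4 = 50

50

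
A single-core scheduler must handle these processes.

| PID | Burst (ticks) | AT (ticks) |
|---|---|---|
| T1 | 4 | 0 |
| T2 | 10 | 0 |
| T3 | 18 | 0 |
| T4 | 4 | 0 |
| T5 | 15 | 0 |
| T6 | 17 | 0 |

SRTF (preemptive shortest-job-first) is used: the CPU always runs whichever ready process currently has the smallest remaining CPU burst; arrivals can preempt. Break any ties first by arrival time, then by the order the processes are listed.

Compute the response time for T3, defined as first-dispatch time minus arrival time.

Timeline: | T1 0-4 | T4 4-8 | T2 8-18 | T5 18-33 | T6 33-50 | T3 50-68 |
Completion: T1=4  T2=18  T3=68  T4=8  T5=33  T6=50
Response(T3) = first start − arrival = 50 − 0 = 50

50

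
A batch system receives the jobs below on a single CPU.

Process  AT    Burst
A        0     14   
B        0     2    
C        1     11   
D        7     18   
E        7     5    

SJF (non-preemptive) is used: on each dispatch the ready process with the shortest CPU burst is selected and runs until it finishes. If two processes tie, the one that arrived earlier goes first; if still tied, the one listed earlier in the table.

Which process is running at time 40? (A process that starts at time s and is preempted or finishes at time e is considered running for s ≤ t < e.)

Timeline: | B 0-2 | C 2-13 | E 13-18 | A 18-32 | D 32-50 |
Completion: A=32  B=2  C=13  D=50  E=18
Turnaround (C−A): A=32  B=2  C=12  D=43  E=11

D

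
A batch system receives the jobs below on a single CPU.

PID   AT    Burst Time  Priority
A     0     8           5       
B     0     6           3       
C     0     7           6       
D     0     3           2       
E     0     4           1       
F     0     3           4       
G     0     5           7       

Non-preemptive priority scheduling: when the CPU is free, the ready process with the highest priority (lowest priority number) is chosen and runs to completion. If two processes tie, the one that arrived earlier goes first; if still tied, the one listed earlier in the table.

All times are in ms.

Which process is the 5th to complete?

Schedule: | E 0-4 | D 4-7 | B 7-13 | F 13-16 | A 16-24 | C 24-31 | G 31-36 |
Completion: A=24  B=13  C=31  D=7  E=4  F=16  G=36
Turnaround (C−A): A=24  B=13  C=31  D=7  E=4  F=16  G=36
Finish order: E → D → B → F → A → C → G

A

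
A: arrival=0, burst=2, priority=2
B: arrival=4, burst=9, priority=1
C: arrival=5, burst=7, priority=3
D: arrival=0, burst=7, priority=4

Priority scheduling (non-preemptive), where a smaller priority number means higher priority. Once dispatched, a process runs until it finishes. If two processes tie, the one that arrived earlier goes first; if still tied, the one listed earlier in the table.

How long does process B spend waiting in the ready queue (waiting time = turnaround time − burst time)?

Timeline: | A 0-2 | D 2-9 | B 9-18 | C 18-25 |
Completion: A=2  B=18  C=25  D=9
Waiting(B) = turnaround − burst = 14 − 9 = 5

5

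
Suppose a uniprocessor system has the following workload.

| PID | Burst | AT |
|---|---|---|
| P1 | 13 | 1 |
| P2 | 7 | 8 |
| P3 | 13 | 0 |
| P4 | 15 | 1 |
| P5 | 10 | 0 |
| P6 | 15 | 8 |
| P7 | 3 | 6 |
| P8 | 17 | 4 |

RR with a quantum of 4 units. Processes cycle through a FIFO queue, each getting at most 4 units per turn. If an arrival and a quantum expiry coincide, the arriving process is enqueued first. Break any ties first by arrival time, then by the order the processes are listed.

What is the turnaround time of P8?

89

Gantt: | P3 0-4 | P5 4-8 | P1 8-12 | P4 12-16 | P8 16-20 | P3 20-24 | P7 24-27 | P2 27-31 | P6 31-35 | P5 35-39 | P1 39-43 | P4 43-47 | P8 47-51 | P3 51-55 | P2 55-58 | P6 58-62 | P5 62-64 | P1 64-68 | P4 68-72 | P8 72-76 | P3 76-77 | P6 77-81 | P1 81-82 | P4 82-85 | P8 85-89 | P6 89-92 | P8 92-93 |
Completion: P1=82  P2=58  P3=77  P4=85  P5=64  P6=92  P7=27  P8=93
Turnaround(P8) = completion − arrival = 93 − 4 = 89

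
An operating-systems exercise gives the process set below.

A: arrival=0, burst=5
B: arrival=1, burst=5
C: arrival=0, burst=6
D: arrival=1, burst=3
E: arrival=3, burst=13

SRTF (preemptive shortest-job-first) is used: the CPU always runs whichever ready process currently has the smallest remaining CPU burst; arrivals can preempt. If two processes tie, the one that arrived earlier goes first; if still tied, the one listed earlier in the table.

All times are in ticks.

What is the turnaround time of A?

8

Timeline: | A 0-1 | D 1-4 | A 4-8 | B 8-13 | C 13-19 | E 19-32 |
Completion: A=8  B=13  C=19  D=4  E=32
Turnaround(A) = completion − arrival = 8 − 0 = 8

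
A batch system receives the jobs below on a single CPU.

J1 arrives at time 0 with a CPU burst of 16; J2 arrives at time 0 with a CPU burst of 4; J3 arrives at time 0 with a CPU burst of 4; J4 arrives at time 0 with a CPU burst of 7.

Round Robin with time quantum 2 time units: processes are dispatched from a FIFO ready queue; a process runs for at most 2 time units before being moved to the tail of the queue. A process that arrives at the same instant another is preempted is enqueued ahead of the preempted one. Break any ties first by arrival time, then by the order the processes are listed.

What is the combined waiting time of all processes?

49

Timeline: | J1 0-2 | J2 2-4 | J3 4-6 | J4 6-8 | J1 8-10 | J2 10-12 | J3 12-14 | J4 14-16 | J1 16-18 | J4 18-20 | J1 20-22 | J4 22-23 | J1 23-31 |
Completion: J1=31  J2=12  J3=14  J4=23
Turnaround (C−A): J1=31  J2=12  J3=14  J4=23
Waiting = turnaround − burst: J1=15, J2=8, J3=10, J4=16
Total waiting = 15 + 8 + 10 + 16 = 49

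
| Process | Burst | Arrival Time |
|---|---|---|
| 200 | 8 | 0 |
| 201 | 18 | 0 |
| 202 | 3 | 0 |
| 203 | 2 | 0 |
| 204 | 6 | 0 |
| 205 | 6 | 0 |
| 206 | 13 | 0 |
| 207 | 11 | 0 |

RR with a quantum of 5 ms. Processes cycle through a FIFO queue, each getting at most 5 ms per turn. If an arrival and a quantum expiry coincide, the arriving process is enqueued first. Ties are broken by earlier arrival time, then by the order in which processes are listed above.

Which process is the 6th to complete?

Schedule: | 200 0-5 | 201 5-10 | 202 10-13 | 203 13-15 | 204 15-20 | 205 20-25 | 206 25-30 | 207 30-35 | 200 35-38 | 201 38-43 | 204 43-44 | 205 44-45 | 206 45-50 | 207 50-55 | 201 55-60 | 206 60-63 | 207 63-64 | 201 64-67 |
Completion: 200=38  201=67  202=13  203=15  204=44  205=45  206=63  207=64
Finish order: 202 → 203 → 200 → 204 → 205 → 206 → 207 → 201

206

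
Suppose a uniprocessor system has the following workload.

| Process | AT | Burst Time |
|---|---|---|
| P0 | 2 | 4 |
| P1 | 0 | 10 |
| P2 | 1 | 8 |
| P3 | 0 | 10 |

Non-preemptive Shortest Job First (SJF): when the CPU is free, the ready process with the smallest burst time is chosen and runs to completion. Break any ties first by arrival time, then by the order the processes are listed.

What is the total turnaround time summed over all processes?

Schedule: | P1 0-10 | P0 10-14 | P2 14-22 | P3 22-32 |
Completion: P0=14  P1=10  P2=22  P3=32
Turnaround (C−A): P0=12  P1=10  P2=21  P3=32
Turnaround = completion − arrival: P0=12, P1=10, P2=21, P3=32
Total turnaround = 12 + 10 + 21 + 32 = 75

75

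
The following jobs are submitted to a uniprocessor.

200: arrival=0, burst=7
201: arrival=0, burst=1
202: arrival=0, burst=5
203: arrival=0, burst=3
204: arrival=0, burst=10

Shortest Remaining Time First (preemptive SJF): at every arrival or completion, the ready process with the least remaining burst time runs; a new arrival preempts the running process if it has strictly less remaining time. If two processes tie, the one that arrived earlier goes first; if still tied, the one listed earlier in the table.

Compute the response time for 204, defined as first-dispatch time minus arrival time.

16

Schedule: | 201 0-1 | 203 1-4 | 202 4-9 | 200 9-16 | 204 16-26 |
Completion: 200=16  201=1  202=9  203=4  204=26
Turnaround (C−A): 200=16  201=1  202=9  203=4  204=26
Response(204) = first start − arrival = 16 − 0 = 16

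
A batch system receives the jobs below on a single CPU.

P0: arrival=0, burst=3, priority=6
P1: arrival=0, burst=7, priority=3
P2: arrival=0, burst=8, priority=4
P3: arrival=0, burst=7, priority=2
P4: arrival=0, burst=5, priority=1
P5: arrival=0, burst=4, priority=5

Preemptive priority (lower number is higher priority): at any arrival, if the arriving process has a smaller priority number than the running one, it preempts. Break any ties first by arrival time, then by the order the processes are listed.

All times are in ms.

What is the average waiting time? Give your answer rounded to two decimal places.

Schedule: | P4 0-5 | P3 5-12 | P1 12-19 | P2 19-27 | P5 27-31 | P0 31-34 |
Completion: P0=34  P1=19  P2=27  P3=12  P4=5  P5=31
Turnaround (C−A): P0=34  P1=19  P2=27  P3=12  P4=5  P5=31
Waiting times: P0=31, P1=12, P2=19, P3=5, P4=0, P5=27
Average waiting = (31+12+19+5+0+27) / 6 = 94/6 = 15.67

15.67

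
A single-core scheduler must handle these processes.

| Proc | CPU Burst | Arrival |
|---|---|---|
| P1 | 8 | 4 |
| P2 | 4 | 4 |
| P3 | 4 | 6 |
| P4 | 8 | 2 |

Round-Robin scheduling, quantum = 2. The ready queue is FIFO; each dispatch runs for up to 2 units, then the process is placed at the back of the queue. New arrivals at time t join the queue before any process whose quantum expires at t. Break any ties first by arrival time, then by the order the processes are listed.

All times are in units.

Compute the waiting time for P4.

Schedule: | idle 0-2 | P4 2-4 | P1 4-6 | P2 6-8 | P4 8-10 | P3 10-12 | P1 12-14 | P2 14-16 | P4 16-18 | P3 18-20 | P1 20-22 | P4 22-24 | P1 24-26 |
Completion: P1=26  P2=16  P3=20  P4=24
Waiting(P4) = turnaround − burst = 22 − 8 = 14

14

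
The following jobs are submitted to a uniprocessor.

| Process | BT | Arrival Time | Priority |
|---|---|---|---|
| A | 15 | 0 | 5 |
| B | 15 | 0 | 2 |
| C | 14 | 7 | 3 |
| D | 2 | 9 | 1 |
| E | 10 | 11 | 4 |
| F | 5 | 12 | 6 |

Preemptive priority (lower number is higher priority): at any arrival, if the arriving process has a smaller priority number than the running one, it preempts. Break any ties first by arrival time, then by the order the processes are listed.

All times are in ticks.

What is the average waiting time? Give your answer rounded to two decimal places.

Gantt: | B 0-9 | D 9-11 | B 11-17 | C 17-31 | E 31-41 | A 41-56 | F 56-61 |
Completion: A=56  B=17  C=31  D=11  E=41  F=61
Waiting times: A=41, B=2, C=10, D=0, E=20, F=44
Average waiting = (41+2+10+0+20+44) / 6 = 117/6 = 19.50

19.50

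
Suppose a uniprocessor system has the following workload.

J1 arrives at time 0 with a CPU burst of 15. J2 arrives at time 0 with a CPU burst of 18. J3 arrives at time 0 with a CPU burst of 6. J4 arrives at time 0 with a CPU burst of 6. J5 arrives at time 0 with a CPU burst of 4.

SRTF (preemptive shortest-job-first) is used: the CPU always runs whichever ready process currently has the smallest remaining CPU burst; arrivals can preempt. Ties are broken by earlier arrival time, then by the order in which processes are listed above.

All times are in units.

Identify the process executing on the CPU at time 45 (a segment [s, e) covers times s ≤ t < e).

Timeline: | J5 0-4 | J3 4-10 | J4 10-16 | J1 16-31 | J2 31-49 |
Completion: J1=31  J2=49  J3=10  J4=16  J5=4

J2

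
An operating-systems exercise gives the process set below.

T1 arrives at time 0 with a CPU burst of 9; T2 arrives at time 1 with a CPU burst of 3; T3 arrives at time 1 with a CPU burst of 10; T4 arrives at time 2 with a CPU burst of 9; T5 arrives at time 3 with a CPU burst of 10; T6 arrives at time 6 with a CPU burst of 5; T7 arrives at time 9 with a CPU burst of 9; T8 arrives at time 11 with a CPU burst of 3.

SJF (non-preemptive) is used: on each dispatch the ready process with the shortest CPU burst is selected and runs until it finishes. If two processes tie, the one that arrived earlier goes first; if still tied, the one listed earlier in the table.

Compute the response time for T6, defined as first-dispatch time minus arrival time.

9

Schedule: | T1 0-9 | T2 9-12 | T8 12-15 | T6 15-20 | T4 20-29 | T7 29-38 | T3 38-48 | T5 48-58 |
Completion: T1=9  T2=12  T3=48  T4=29  T5=58  T6=20  T7=38  T8=15
Turnaround (C−A): T1=9  T2=11  T3=47  T4=27  T5=55  T6=14  T7=29  T8=4
Response(T6) = first start − arrival = 15 − 6 = 9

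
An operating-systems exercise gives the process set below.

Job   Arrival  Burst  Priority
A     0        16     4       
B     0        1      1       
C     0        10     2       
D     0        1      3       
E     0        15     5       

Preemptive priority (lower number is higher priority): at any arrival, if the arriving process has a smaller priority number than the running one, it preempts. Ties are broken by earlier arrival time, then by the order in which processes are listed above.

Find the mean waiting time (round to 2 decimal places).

10.40

Schedule: | B 0-1 | C 1-11 | D 11-12 | A 12-28 | E 28-43 |
Completion: A=28  B=1  C=11  D=12  E=43
Waiting times: A=12, B=0, C=1, D=11, E=28
Average waiting = (12+0+1+11+28) / 5 = 52/5 = 10.40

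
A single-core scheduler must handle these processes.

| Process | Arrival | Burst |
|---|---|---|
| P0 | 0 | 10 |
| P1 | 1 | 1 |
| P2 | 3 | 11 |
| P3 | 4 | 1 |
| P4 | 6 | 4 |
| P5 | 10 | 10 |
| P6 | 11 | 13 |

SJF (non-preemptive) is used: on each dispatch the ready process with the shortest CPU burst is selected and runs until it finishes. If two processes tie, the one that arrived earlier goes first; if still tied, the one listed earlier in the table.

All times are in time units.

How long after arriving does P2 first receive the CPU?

Gantt: | P0 0-10 | P1 10-11 | P3 11-12 | P4 12-16 | P5 16-26 | P2 26-37 | P6 37-50 |
Completion: P0=10  P1=11  P2=37  P3=12  P4=16  P5=26  P6=50
Turnaround (C−A): P0=10  P1=10  P2=34  P3=8  P4=10  P5=16  P6=39
Response(P2) = first start − arrival = 26 − 3 = 23

23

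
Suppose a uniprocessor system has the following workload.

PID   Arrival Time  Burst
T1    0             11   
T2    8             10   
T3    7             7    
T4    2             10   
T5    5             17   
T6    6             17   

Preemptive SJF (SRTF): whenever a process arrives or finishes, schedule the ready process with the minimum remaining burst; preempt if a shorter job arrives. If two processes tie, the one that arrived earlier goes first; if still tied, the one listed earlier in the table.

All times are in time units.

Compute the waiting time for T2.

20

Schedule: | T1 0-11 | T3 11-18 | T4 18-28 | T2 28-38 | T5 38-55 | T6 55-72 |
Completion: T1=11  T2=38  T3=18  T4=28  T5=55  T6=72
Waiting(T2) = turnaround − burst = 30 − 10 = 20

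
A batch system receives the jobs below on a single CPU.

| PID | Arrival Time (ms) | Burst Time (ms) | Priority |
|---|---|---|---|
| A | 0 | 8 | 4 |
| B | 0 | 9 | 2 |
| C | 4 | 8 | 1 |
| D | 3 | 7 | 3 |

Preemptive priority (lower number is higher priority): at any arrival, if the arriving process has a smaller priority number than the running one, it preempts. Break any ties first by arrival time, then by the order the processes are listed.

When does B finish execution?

17

Schedule: | B 0-4 | C 4-12 | B 12-17 | D 17-24 | A 24-32 |
Completion: A=32  B=17  C=12  D=24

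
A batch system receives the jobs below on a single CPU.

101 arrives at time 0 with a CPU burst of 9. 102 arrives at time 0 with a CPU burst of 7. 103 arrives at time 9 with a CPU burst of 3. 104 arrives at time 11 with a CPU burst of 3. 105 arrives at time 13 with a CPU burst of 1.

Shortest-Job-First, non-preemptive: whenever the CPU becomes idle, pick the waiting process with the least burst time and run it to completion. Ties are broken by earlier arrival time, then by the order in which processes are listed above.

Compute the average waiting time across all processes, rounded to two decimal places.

Gantt: | 102 0-7 | 101 7-16 | 105 16-17 | 103 17-20 | 104 20-23 |
Completion: 101=16  102=7  103=20  104=23  105=17
Turnaround (C−A): 101=16  102=7  103=11  104=12  105=4
Waiting times: 101=7, 102=0, 103=8, 104=9, 105=3
Average waiting = (7+0+8+9+3) / 5 = 27/5 = 5.40

5.40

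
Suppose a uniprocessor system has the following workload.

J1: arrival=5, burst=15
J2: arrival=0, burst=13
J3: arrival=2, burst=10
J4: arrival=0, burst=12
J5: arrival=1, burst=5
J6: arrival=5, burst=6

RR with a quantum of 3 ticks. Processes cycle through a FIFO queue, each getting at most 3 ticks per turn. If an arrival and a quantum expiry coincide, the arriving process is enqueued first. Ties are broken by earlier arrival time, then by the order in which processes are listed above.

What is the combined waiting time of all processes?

213

Gantt: | J2 0-3 | J4 3-6 | J5 6-9 | J3 9-12 | J2 12-15 | J1 15-18 | J6 18-21 | J4 21-24 | J5 24-26 | J3 26-29 | J2 29-32 | J1 32-35 | J6 35-38 | J4 38-41 | J3 41-44 | J2 44-47 | J1 47-50 | J4 50-53 | J3 53-54 | J2 54-55 | J1 55-61 |
Completion: J1=61  J2=55  J3=54  J4=53  J5=26  J6=38
Waiting = turnaround − burst: J1=41, J2=42, J3=42, J4=41, J5=20, J6=27
Total waiting = 41 + 42 + 42 + 41 + 20 + 27 = 213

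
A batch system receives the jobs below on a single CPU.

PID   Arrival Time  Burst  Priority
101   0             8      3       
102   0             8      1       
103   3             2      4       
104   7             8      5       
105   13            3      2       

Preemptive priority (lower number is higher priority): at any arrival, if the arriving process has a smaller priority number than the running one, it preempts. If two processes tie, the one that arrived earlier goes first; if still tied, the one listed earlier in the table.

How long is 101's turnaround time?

Timeline: | 102 0-8 | 101 8-13 | 105 13-16 | 101 16-19 | 103 19-21 | 104 21-29 |
Completion: 101=19  102=8  103=21  104=29  105=16
Turnaround(101) = completion − arrival = 19 − 0 = 19

19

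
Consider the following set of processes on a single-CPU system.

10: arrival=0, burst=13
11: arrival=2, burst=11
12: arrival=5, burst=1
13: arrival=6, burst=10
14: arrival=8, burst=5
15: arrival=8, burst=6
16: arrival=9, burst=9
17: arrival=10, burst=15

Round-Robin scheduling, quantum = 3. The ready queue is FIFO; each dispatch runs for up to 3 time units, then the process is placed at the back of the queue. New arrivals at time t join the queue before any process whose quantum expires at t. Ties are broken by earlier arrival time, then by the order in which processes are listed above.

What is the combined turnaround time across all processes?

Timeline: | 10 0-3 | 11 3-6 | 10 6-9 | 12 9-10 | 13 10-13 | 11 13-16 | 14 16-19 | 15 19-22 | 16 22-25 | 10 25-28 | 17 28-31 | 13 31-34 | 11 34-37 | 14 37-39 | 15 39-42 | 16 42-45 | 10 45-48 | 17 48-51 | 13 51-54 | 11 54-56 | 16 56-59 | 10 59-60 | 17 60-63 | 13 63-64 | 17 64-70 |
Completion: 10=60  11=56  12=10  13=64  14=39  15=42  16=59  17=70
Turnaround = completion − arrival: 10=60, 11=54, 12=5, 13=58, 14=31, 15=34, 16=50, 17=60
Total turnaround = 60 + 54 + 5 + 58 + 31 + 34 + 50 + 60 = 352

352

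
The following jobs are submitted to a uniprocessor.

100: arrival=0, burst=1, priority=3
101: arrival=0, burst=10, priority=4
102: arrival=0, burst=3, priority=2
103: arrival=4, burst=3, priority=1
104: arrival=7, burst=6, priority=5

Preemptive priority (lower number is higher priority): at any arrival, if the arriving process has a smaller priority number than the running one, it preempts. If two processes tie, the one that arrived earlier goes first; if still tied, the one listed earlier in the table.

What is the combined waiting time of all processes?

20

Schedule: | 102 0-3 | 100 3-4 | 103 4-7 | 101 7-17 | 104 17-23 |
Completion: 100=4  101=17  102=3  103=7  104=23
Waiting = turnaround − burst: 100=3, 101=7, 102=0, 103=0, 104=10
Total waiting = 3 + 7 + 0 + 0 + 10 = 20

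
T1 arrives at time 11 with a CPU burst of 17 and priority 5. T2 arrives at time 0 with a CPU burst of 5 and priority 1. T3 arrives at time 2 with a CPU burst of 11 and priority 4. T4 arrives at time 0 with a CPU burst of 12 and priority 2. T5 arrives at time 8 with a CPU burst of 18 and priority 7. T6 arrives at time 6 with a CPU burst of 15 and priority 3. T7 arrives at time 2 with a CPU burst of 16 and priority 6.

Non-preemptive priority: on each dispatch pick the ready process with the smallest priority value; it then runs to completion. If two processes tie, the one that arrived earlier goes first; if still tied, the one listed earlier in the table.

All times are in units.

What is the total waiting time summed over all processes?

204

Timeline: | T2 0-5 | T4 5-17 | T6 17-32 | T3 32-43 | T1 43-60 | T7 60-76 | T5 76-94 |
Completion: T1=60  T2=5  T3=43  T4=17  T5=94  T6=32  T7=76
Turnaround (C−A): T1=49  T2=5  T3=41  T4=17  T5=86  T6=26  T7=74
Waiting = turnaround − burst: T1=32, T2=0, T3=30, T4=5, T5=68, T6=11, T7=58
Total waiting = 32 + 0 + 30 + 5 + 68 + 11 + 58 = 204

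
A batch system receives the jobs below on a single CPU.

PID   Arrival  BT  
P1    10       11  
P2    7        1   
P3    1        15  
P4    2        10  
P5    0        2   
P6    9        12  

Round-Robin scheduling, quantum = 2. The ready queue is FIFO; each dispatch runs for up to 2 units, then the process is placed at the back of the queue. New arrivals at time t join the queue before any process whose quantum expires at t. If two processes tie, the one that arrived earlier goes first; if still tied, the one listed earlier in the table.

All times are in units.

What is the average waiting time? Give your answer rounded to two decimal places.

Gantt: | P5 0-2 | P3 2-4 | P4 4-6 | P3 6-8 | P4 8-10 | P2 10-11 | P3 11-13 | P6 13-15 | P1 15-17 | P4 17-19 | P3 19-21 | P6 21-23 | P1 23-25 | P4 25-27 | P3 27-29 | P6 29-31 | P1 31-33 | P4 33-35 | P3 35-37 | P6 37-39 | P1 39-41 | P3 41-43 | P6 43-45 | P1 45-47 | P3 47-48 | P6 48-50 | P1 50-51 |
Completion: P1=51  P2=11  P3=48  P4=35  P5=2  P6=50
Turnaround (C−A): P1=41  P2=4  P3=47  P4=33  P5=2  P6=41
Waiting times: P1=30, P2=3, P3=32, P4=23, P5=0, P6=29
Average waiting = (30+3+32+23+0+29) / 6 = 117/6 = 19.50

19.50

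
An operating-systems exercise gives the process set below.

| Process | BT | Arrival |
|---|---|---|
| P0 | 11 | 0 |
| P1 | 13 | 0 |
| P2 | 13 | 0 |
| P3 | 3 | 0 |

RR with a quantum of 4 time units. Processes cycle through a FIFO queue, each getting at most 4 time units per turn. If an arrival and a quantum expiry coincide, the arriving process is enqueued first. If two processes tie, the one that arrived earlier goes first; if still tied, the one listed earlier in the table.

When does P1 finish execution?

39

Schedule: | P0 0-4 | P1 4-8 | P2 8-12 | P3 12-15 | P0 15-19 | P1 19-23 | P2 23-27 | P0 27-30 | P1 30-34 | P2 34-38 | P1 38-39 | P2 39-40 |
Completion: P0=30  P1=39  P2=40  P3=15
Turnaround (C−A): P0=30  P1=39  P2=40  P3=15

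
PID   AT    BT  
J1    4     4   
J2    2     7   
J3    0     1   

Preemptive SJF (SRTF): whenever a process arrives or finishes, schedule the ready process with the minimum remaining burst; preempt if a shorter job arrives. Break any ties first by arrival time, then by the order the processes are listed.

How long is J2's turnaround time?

11

Gantt: | J3 0-1 | idle 1-2 | J2 2-4 | J1 4-8 | J2 8-13 |
Completion: J1=8  J2=13  J3=1
Turnaround(J2) = completion − arrival = 13 − 2 = 11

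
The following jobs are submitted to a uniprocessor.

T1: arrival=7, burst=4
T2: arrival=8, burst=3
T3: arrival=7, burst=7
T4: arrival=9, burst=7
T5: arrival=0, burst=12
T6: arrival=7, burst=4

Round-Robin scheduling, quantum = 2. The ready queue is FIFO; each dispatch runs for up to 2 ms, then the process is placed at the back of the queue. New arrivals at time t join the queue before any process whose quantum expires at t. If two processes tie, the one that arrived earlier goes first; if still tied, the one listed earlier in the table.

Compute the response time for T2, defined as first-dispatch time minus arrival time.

Gantt: | T5 0-8 | T1 8-10 | T3 10-12 | T6 12-14 | T2 14-16 | T5 16-18 | T4 18-20 | T1 20-22 | T3 22-24 | T6 24-26 | T2 26-27 | T5 27-29 | T4 29-31 | T3 31-33 | T4 33-35 | T3 35-36 | T4 36-37 |
Completion: T1=22  T2=27  T3=36  T4=37  T5=29  T6=26
Turnaround (C−A): T1=15  T2=19  T3=29  T4=28  T5=29  T6=19
Response(T2) = first start − arrival = 14 − 8 = 6

6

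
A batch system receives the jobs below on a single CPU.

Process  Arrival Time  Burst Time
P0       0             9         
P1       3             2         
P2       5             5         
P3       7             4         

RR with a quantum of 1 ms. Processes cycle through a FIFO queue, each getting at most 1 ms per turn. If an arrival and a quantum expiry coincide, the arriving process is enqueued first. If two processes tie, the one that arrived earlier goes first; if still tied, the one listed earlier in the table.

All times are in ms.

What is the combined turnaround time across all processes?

Gantt: | P0 0-3 | P1 3-4 | P0 4-5 | P1 5-6 | P2 6-7 | P0 7-8 | P3 8-9 | P2 9-10 | P0 10-11 | P3 11-12 | P2 12-13 | P0 13-14 | P3 14-15 | P2 15-16 | P0 16-17 | P3 17-18 | P2 18-19 | P0 19-20 |
Completion: P0=20  P1=6  P2=19  P3=18
Turnaround = completion − arrival: P0=20, P1=3, P2=14, P3=11
Total turnaround = 20 + 3 + 14 + 11 = 48

48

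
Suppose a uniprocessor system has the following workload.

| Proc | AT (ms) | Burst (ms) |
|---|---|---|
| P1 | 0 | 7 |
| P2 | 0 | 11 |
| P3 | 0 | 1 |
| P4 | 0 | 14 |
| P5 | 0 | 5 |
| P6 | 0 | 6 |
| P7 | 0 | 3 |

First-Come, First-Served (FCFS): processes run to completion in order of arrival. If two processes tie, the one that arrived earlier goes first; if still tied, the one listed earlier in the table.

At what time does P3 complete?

19

Gantt: | P1 0-7 | P2 7-18 | P3 18-19 | P4 19-33 | P5 33-38 | P6 38-44 | P7 44-47 |
Completion: P1=7  P2=18  P3=19  P4=33  P5=38  P6=44  P7=47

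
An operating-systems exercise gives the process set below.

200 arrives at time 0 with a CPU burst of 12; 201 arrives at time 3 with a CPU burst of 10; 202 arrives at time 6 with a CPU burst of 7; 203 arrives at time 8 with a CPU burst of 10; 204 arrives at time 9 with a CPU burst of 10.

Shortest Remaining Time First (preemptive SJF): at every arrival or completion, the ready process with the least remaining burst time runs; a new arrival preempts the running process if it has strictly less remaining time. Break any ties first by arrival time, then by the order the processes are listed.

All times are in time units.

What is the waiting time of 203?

21

Gantt: | 200 0-12 | 202 12-19 | 201 19-29 | 203 29-39 | 204 39-49 |
Completion: 200=12  201=29  202=19  203=39  204=49
Waiting(203) = turnaround − burst = 31 − 10 = 21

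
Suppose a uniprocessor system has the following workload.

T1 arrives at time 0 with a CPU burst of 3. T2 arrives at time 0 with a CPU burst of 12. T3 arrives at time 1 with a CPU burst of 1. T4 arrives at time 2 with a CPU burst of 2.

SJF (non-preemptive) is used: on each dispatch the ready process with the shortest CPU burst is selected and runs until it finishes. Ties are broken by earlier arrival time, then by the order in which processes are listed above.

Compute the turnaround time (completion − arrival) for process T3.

Schedule: | T1 0-3 | T3 3-4 | T4 4-6 | T2 6-18 |
Completion: T1=3  T2=18  T3=4  T4=6
Turnaround(T3) = completion − arrival = 4 − 1 = 3

3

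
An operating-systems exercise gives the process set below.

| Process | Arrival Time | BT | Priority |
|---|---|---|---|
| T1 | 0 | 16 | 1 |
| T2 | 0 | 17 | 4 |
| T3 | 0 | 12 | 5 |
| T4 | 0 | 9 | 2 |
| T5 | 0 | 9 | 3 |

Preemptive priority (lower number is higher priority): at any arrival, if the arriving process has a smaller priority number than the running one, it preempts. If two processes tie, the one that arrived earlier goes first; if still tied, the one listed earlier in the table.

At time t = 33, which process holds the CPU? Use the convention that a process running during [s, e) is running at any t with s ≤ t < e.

Timeline: | T1 0-16 | T4 16-25 | T5 25-34 | T2 34-51 | T3 51-63 |
Completion: T1=16  T2=51  T3=63  T4=25  T5=34
Turnaround (C−A): T1=16  T2=51  T3=63  T4=25  T5=34

T5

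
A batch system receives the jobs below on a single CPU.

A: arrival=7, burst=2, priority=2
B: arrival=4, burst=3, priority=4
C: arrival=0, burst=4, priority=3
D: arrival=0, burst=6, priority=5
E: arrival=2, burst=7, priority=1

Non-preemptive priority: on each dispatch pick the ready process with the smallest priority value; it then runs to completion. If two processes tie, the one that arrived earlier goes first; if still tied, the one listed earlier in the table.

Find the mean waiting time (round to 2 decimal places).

6.20

Schedule: | C 0-4 | E 4-11 | A 11-13 | B 13-16 | D 16-22 |
Completion: A=13  B=16  C=4  D=22  E=11
Turnaround (C−A): A=6  B=12  C=4  D=22  E=9
Waiting times: A=4, B=9, C=0, D=16, E=2
Average waiting = (4+9+0+16+2) / 5 = 31/5 = 6.20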